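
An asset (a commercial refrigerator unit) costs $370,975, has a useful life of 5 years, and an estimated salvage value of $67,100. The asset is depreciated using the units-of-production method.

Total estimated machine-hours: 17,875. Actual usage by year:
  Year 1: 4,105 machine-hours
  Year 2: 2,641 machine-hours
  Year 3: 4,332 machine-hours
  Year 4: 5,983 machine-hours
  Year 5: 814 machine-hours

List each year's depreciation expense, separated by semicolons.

$69,785; $44,897; $73,644; $101,711; $13,838

Depreciable base = $370,975 − $67,100 = $303,875.
Rate = $303,875 / 17,875 machine-hours = $17 per machine-hour.
Year 1: 4,105 × $17 = $69,785. Book value $301,190.
Year 2: 2,641 × $17 = $44,897. Book value $256,293.
Year 3: 4,332 × $17 = $73,644. Book value $182,649.
Year 4: 5,983 × $17 = $101,711. Book value $80,938.
Year 5: 814 × $17 = $13,838. Book value $67,100.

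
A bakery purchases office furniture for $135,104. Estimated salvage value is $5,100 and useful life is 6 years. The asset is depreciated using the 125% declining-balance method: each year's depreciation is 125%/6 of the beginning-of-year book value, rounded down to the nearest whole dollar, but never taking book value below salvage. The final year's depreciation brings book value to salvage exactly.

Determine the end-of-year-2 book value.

$84,676

Depreciable base = $135,104 − $5,100 = $130,004.
Year 1: ⌊$135,104 × 125%/6⌋ = $28,146. Book value $106,958.
Year 2: ⌊$106,958 × 125%/6⌋ = $22,282. Book value $84,676.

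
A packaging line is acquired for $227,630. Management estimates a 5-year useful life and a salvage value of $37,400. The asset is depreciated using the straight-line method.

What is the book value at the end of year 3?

$113,492

Depreciable base = $227,630 − $37,400 = $190,230.
Annual expense = $190,230 / 5 = $38,046.
End of year 1: book value $189,584.
End of year 2: book value $151,538.
End of year 3: book value $113,492.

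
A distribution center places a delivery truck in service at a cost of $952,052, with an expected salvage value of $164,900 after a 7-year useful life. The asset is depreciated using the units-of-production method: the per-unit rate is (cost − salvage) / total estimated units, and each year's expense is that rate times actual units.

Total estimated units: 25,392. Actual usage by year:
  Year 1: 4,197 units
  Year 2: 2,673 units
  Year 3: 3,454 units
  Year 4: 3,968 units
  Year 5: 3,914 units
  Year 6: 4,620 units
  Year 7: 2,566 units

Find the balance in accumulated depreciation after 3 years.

Depreciable base = $952,052 − $164,900 = $787,152.
Rate = $787,152 / 25,392 units = $31 per unit.
Year 1: 4,197 × $31 = $130,107. Book value $821,945.
Year 2: 2,673 × $31 = $82,863. Book value $739,082.
Year 3: 3,454 × $31 = $107,074. Book value $632,008.
Accumulated through year 3 = $952,052 − $632,008 = $320,044.

$320,044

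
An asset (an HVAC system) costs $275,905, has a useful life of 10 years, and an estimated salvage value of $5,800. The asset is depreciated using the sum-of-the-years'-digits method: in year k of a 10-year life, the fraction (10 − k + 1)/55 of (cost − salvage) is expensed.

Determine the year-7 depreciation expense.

Depreciable base = $275,905 − $5,800 = $270,105.
Sum of the years' digits = 10+9+8+7+6+5+4+3+2+1 = 55.
Year 1: $270,105 × 10/55 = $49,110. Book value $226,795.
Year 2: $270,105 × 9/55 = $44,199. Book value $182,596.
Year 3: $270,105 × 8/55 = $39,288. Book value $143,308.
Year 4: $270,105 × 7/55 = $34,377. Book value $108,931.
Year 5: $270,105 × 6/55 = $29,466. Book value $79,465.
Year 6: $270,105 × 5/55 = $24,555. Book value $54,910.
Year 7: $270,105 × 4/55 = $19,644. Book value $35,266.

$19,644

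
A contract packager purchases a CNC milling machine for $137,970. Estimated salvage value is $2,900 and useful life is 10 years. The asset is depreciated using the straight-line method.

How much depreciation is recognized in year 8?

Depreciable base = $137,970 − $2,900 = $135,070.
Annual expense = $135,070 / 10 = $13,507.

$13,507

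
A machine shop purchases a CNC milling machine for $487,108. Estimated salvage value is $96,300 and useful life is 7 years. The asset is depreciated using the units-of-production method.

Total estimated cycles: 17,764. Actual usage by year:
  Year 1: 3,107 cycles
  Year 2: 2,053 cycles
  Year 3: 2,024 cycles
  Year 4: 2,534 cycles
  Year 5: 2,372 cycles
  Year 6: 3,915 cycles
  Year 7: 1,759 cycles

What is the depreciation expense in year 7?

$38,698

Depreciable base = $487,108 − $96,300 = $390,808.
Rate = $390,808 / 17,764 cycles = $22 per cycle.
Year 1: 3,107 × $22 = $68,354. Book value $418,754.
Year 2: 2,053 × $22 = $45,166. Book value $373,588.
Year 3: 2,024 × $22 = $44,528. Book value $329,060.
Year 4: 2,534 × $22 = $55,748. Book value $273,312.
Year 5: 2,372 × $22 = $52,184. Book value $221,128.
Year 6: 3,915 × $22 = $86,130. Book value $134,998.
Year 7: 1,759 × $22 = $38,698. Book value $96,300.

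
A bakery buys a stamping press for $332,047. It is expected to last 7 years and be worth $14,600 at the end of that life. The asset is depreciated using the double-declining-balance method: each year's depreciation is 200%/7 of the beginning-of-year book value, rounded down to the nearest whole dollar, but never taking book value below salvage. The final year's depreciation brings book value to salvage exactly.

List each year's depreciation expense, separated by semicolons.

Depreciable base = $332,047 − $14,600 = $317,447.
Year 1: ⌊$332,047 × 200%/7⌋ = $94,870. Book value $237,177.
Year 2: ⌊$237,177 × 200%/7⌋ = $67,764. Book value $169,413.
Year 3: ⌊$169,413 × 200%/7⌋ = $48,403. Book value $121,010.
Year 4: ⌊$121,010 × 200%/7⌋ = $34,574. Book value $86,436.
Year 5: ⌊$86,436 × 200%/7⌋ = $24,696. Book value $61,740.
Year 6: ⌊$61,740 × 200%/7⌋ = $17,640. Book value $44,100.
Year 7 (final): $44,100 − $14,600 = $29,500. Book value $14,600.

$94,870; $67,764; $48,403; $34,574; $24,696; $17,640; $29,500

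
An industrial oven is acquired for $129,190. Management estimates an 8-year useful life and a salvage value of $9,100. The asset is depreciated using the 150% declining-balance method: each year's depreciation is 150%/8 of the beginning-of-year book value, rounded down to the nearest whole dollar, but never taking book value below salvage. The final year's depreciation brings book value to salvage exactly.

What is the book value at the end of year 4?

$56,303

Depreciable base = $129,190 − $9,100 = $120,090.
Year 1: ⌊$129,190 × 150%/8⌋ = $24,223. Book value $104,967.
Year 2: ⌊$104,967 × 150%/8⌋ = $19,681. Book value $85,286.
Year 3: ⌊$85,286 × 150%/8⌋ = $15,991. Book value $69,295.
Year 4: ⌊$69,295 × 150%/8⌋ = $12,992. Book value $56,303.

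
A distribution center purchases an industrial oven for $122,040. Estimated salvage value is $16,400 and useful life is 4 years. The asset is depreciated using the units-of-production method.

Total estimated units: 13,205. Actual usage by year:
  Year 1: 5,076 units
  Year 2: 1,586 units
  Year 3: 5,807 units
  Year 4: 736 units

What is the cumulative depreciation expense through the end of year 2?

Depreciable base = $122,040 − $16,400 = $105,640.
Rate = $105,640 / 13,205 units = $8 per unit.
Year 1: 5,076 × $8 = $40,608. Book value $81,432.
Year 2: 1,586 × $8 = $12,688. Book value $68,744.
Accumulated through year 2 = $122,040 − $68,744 = $53,296.

$53,296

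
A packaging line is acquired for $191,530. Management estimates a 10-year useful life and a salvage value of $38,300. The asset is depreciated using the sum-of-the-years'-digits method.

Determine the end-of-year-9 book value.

$41,086

Depreciable base = $191,530 − $38,300 = $153,230.
Sum of the years' digits = 10+9+8+7+6+5+4+3+2+1 = 55.
Year 1: $153,230 × 10/55 = $27,860. Book value $163,670.
Year 2: $153,230 × 9/55 = $25,074. Book value $138,596.
Year 3: $153,230 × 8/55 = $22,288. Book value $116,308.
Year 4: $153,230 × 7/55 = $19,502. Book value $96,806.
Year 5: $153,230 × 6/55 = $16,716. Book value $80,090.
Year 6: $153,230 × 5/55 = $13,930. Book value $66,160.
Year 7: $153,230 × 4/55 = $11,144. Book value $55,016.
Year 8: $153,230 × 3/55 = $8,358. Book value $46,658.
Year 9: $153,230 × 2/55 = $5,572. Book value $41,086.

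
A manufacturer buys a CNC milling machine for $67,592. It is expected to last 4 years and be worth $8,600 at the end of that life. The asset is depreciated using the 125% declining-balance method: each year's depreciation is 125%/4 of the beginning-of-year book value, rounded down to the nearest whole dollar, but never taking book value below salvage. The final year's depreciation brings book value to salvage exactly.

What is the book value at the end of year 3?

Depreciable base = $67,592 − $8,600 = $58,992.
Year 1: ⌊$67,592 × 125%/4⌋ = $21,122. Book value $46,470.
Year 2: ⌊$46,470 × 125%/4⌋ = $14,521. Book value $31,949.
Year 3: ⌊$31,949 × 125%/4⌋ = $9,984. Book value $21,965.

$21,965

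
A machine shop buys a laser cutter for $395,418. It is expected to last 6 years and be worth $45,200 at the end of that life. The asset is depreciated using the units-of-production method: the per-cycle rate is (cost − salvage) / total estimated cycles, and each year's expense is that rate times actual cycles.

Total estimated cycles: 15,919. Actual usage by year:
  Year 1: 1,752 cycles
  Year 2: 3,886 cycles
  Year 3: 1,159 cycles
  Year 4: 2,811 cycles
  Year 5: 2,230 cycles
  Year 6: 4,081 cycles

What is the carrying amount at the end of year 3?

Depreciable base = $395,418 − $45,200 = $350,218.
Rate = $350,218 / 15,919 cycles = $22 per cycle.
Year 1: 1,752 × $22 = $38,544. Book value $356,874.
Year 2: 3,886 × $22 = $85,492. Book value $271,382.
Year 3: 1,159 × $22 = $25,498. Book value $245,884.

$245,884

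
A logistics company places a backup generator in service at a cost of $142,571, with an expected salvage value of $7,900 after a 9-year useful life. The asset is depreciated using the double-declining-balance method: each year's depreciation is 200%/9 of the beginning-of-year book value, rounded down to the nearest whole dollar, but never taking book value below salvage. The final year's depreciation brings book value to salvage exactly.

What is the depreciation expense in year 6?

Depreciable base = $142,571 − $7,900 = $134,671.
Year 1: ⌊$142,571 × 200%/9⌋ = $31,682. Book value $110,889.
Year 2: ⌊$110,889 × 200%/9⌋ = $24,642. Book value $86,247.
Year 3: ⌊$86,247 × 200%/9⌋ = $19,166. Book value $67,081.
Year 4: ⌊$67,081 × 200%/9⌋ = $14,906. Book value $52,175.
Year 5: ⌊$52,175 × 200%/9⌋ = $11,594. Book value $40,581.
Year 6: ⌊$40,581 × 200%/9⌋ = $9,018. Book value $31,563.

$9,018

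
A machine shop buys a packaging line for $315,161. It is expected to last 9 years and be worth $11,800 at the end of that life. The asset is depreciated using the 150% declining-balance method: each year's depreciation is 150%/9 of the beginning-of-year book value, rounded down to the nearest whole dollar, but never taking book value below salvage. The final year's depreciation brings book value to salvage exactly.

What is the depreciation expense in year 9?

$61,499

Depreciable base = $315,161 − $11,800 = $303,361.
Year 1: ⌊$315,161 × 150%/9⌋ = $52,526. Book value $262,635.
Year 2: ⌊$262,635 × 150%/9⌋ = $43,772. Book value $218,863.
Year 3: ⌊$218,863 × 150%/9⌋ = $36,477. Book value $182,386.
Year 4: ⌊$182,386 × 150%/9⌋ = $30,397. Book value $151,989.
Year 5: ⌊$151,989 × 150%/9⌋ = $25,331. Book value $126,658.
Year 6: ⌊$126,658 × 150%/9⌋ = $21,109. Book value $105,549.
Year 7: ⌊$105,549 × 150%/9⌋ = $17,591. Book value $87,958.
Year 8: ⌊$87,958 × 150%/9⌋ = $14,659. Book value $73,299.
Year 9 (final): $73,299 − $11,800 = $61,499. Book value $11,800.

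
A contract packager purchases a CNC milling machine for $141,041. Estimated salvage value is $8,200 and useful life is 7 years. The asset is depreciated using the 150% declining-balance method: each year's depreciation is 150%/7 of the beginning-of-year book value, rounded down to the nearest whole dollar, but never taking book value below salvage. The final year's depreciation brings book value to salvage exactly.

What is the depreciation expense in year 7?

$24,986

Depreciable base = $141,041 − $8,200 = $132,841.
Year 1: ⌊$141,041 × 150%/7⌋ = $30,223. Book value $110,818.
Year 2: ⌊$110,818 × 150%/7⌋ = $23,746. Book value $87,072.
Year 3: ⌊$87,072 × 150%/7⌋ = $18,658. Book value $68,414.
Year 4: ⌊$68,414 × 150%/7⌋ = $14,660. Book value $53,754.
Year 5: ⌊$53,754 × 150%/7⌋ = $11,518. Book value $42,236.
Year 6: ⌊$42,236 × 150%/7⌋ = $9,050. Book value $33,186.
Year 7 (final): $33,186 − $8,200 = $24,986. Book value $8,200.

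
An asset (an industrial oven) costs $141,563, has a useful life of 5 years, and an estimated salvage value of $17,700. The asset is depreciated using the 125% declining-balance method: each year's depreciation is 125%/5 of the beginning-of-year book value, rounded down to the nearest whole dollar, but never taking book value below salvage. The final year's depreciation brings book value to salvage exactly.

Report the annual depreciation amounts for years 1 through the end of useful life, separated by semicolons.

Depreciable base = $141,563 − $17,700 = $123,863.
Year 1: ⌊$141,563 × 125%/5⌋ = $35,390. Book value $106,173.
Year 2: ⌊$106,173 × 125%/5⌋ = $26,543. Book value $79,630.
Year 3: ⌊$79,630 × 125%/5⌋ = $19,907. Book value $59,723.
Year 4: ⌊$59,723 × 125%/5⌋ = $14,930. Book value $44,793.
Year 5 (final): $44,793 − $17,700 = $27,093. Book value $17,700.

$35,390; $26,543; $19,907; $14,930; $27,093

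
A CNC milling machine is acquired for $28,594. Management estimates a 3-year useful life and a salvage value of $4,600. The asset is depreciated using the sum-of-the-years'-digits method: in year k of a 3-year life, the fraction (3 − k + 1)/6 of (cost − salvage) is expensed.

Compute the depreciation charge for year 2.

Depreciable base = $28,594 − $4,600 = $23,994.
Sum of the years' digits = 3+2+1 = 6.
Year 1: $23,994 × 3/6 = $11,997. Book value $16,597.
Year 2: $23,994 × 2/6 = $7,998. Book value $8,599.

$7,998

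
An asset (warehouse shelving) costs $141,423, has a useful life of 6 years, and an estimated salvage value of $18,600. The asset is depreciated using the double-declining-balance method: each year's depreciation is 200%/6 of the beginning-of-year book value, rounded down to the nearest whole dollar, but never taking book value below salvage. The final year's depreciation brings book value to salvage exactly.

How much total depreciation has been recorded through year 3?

$99,519

Depreciable base = $141,423 − $18,600 = $122,823.
Year 1: ⌊$141,423 × 200%/6⌋ = $47,141. Book value $94,282.
Year 2: ⌊$94,282 × 200%/6⌋ = $31,427. Book value $62,855.
Year 3: ⌊$62,855 × 200%/6⌋ = $20,951. Book value $41,904.
Accumulated through year 3 = $141,423 − $41,904 = $99,519.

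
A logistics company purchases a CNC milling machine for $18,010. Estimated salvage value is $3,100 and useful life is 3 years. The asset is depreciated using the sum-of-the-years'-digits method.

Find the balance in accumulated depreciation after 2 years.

Depreciable base = $18,010 − $3,100 = $14,910.
Sum of the years' digits = 3+2+1 = 6.
Year 1: $14,910 × 3/6 = $7,455. Book value $10,555.
Year 2: $14,910 × 2/6 = $4,970. Book value $5,585.
Accumulated through year 2 = $18,010 − $5,585 = $12,425.

$12,425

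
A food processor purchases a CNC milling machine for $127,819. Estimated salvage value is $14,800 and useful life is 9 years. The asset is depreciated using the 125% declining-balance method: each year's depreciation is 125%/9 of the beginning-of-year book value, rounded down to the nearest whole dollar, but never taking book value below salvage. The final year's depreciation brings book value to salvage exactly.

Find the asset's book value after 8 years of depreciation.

$38,645

Depreciable base = $127,819 − $14,800 = $113,019.
Year 1: ⌊$127,819 × 125%/9⌋ = $17,752. Book value $110,067.
Year 2: ⌊$110,067 × 125%/9⌋ = $15,287. Book value $94,780.
Year 3: ⌊$94,780 × 125%/9⌋ = $13,163. Book value $81,617.
Year 4: ⌊$81,617 × 125%/9⌋ = $11,335. Book value $70,282.
Year 5: ⌊$70,282 × 125%/9⌋ = $9,761. Book value $60,521.
Year 6: ⌊$60,521 × 125%/9⌋ = $8,405. Book value $52,116.
Year 7: ⌊$52,116 × 125%/9⌋ = $7,238. Book value $44,878.
Year 8: ⌊$44,878 × 125%/9⌋ = $6,233. Book value $38,645.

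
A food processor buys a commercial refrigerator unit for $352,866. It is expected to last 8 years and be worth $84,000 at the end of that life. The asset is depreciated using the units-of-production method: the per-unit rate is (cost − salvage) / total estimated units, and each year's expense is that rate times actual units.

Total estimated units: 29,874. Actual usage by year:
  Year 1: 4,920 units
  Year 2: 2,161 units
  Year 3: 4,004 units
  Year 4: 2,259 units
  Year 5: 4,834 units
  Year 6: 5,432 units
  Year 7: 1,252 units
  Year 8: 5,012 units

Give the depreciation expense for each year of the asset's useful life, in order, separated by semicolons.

Depreciable base = $352,866 − $84,000 = $268,866.
Rate = $268,866 / 29,874 units = $9 per unit.
Year 1: 4,920 × $9 = $44,280. Book value $308,586.
Year 2: 2,161 × $9 = $19,449. Book value $289,137.
Year 3: 4,004 × $9 = $36,036. Book value $253,101.
Year 4: 2,259 × $9 = $20,331. Book value $232,770.
Year 5: 4,834 × $9 = $43,506. Book value $189,264.
Year 6: 5,432 × $9 = $48,888. Book value $140,376.
Year 7: 1,252 × $9 = $11,268. Book value $129,108.
Year 8: 5,012 × $9 = $45,108. Book value $84,000.

$44,280; $19,449; $36,036; $20,331; $43,506; $48,888; $11,268; $45,108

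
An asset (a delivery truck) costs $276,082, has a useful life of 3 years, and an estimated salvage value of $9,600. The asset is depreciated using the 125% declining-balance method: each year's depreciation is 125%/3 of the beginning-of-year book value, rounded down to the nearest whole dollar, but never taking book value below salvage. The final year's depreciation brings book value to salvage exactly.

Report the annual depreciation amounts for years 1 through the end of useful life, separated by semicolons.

Depreciable base = $276,082 − $9,600 = $266,482.
Year 1: ⌊$276,082 × 125%/3⌋ = $115,034. Book value $161,048.
Year 2: ⌊$161,048 × 125%/3⌋ = $67,103. Book value $93,945.
Year 3 (final): $93,945 − $9,600 = $84,345. Book value $9,600.

$115,034; $67,103; $84,345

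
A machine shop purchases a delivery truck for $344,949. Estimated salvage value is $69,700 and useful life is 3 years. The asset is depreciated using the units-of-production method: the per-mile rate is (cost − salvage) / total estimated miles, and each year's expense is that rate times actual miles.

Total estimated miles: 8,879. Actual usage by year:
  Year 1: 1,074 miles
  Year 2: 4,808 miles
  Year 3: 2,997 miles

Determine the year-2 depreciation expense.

$149,048

Depreciable base = $344,949 − $69,700 = $275,249.
Rate = $275,249 / 8,879 miles = $31 per mile.
Year 1: 1,074 × $31 = $33,294. Book value $311,655.
Year 2: 4,808 × $31 = $149,048. Book value $162,607.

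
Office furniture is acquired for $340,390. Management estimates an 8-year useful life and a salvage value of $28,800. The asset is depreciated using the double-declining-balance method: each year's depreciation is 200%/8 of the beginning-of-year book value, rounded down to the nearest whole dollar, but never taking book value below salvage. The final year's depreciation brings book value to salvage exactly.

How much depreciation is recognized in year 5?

$26,925

Depreciable base = $340,390 − $28,800 = $311,590.
Year 1: ⌊$340,390 × 200%/8⌋ = $85,097. Book value $255,293.
Year 2: ⌊$255,293 × 200%/8⌋ = $63,823. Book value $191,470.
Year 3: ⌊$191,470 × 200%/8⌋ = $47,867. Book value $143,603.
Year 4: ⌊$143,603 × 200%/8⌋ = $35,900. Book value $107,703.
Year 5: ⌊$107,703 × 200%/8⌋ = $26,925. Book value $80,778.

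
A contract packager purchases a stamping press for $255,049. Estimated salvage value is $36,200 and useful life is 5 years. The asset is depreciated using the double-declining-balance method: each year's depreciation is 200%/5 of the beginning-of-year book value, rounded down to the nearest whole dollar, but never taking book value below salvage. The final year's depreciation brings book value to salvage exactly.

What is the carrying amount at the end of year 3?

$55,091

Depreciable base = $255,049 − $36,200 = $218,849.
Year 1: ⌊$255,049 × 200%/5⌋ = $102,019. Book value $153,030.
Year 2: ⌊$153,030 × 200%/5⌋ = $61,212. Book value $91,818.
Year 3: ⌊$91,818 × 200%/5⌋ = $36,727. Book value $55,091.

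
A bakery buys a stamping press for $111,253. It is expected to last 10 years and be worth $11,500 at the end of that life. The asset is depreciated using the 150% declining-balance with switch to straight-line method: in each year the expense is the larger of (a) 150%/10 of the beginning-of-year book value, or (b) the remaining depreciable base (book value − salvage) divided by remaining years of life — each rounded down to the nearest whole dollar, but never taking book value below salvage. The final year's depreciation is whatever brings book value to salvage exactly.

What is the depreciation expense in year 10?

$7,574

Depreciable base = $111,253 − $11,500 = $99,753.
Year 1: DB = ⌊$111,253 × 150%/10⌋ = $16,687; SL = ⌊$99,753/10⌋ = $9,975 → take DB $16,687. Book value $94,566.
Year 2: DB = ⌊$94,566 × 150%/10⌋ = $14,184; SL = ⌊$83,066/9⌋ = $9,229 → take DB $14,184. Book value $80,382.
Year 3: DB = ⌊$80,382 × 150%/10⌋ = $12,057; SL = ⌊$68,882/8⌋ = $8,610 → take DB $12,057. Book value $68,325.
Year 4: DB = ⌊$68,325 × 150%/10⌋ = $10,248; SL = ⌊$56,825/7⌋ = $8,117 → take DB $10,248. Book value $58,077.
Year 5: DB = ⌊$58,077 × 150%/10⌋ = $8,711; SL = ⌊$46,577/6⌋ = $7,762 → take DB $8,711. Book value $49,366.
Year 6: DB = ⌊$49,366 × 150%/10⌋ = $7,404; SL = ⌊$37,866/5⌋ = $7,573 → take SL $7,573. Book value $41,793.
Year 7: DB = ⌊$41,793 × 150%/10⌋ = $6,268; SL = ⌊$30,293/4⌋ = $7,573 → take SL $7,573. Book value $34,220.
Year 8: DB = ⌊$34,220 × 150%/10⌋ = $5,133; SL = ⌊$22,720/3⌋ = $7,573 → take SL $7,573. Book value $26,647.
Year 9: DB = ⌊$26,647 × 150%/10⌋ = $3,997; SL = ⌊$15,147/2⌋ = $7,573 → take SL $7,573. Book value $19,074.
Year 10 (final): $19,074 − $11,500 = $7,574. Book value $11,500.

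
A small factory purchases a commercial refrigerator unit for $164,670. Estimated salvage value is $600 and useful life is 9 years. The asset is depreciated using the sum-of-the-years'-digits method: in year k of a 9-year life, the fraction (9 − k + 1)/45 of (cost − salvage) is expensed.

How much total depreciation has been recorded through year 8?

Depreciable base = $164,670 − $600 = $164,070.
Sum of the years' digits = 9+8+7+6+5+4+3+2+1 = 45.
Year 1: $164,070 × 9/45 = $32,814. Book value $131,856.
Year 2: $164,070 × 8/45 = $29,168. Book value $102,688.
Year 3: $164,070 × 7/45 = $25,522. Book value $77,166.
Year 4: $164,070 × 6/45 = $21,876. Book value $55,290.
Year 5: $164,070 × 5/45 = $18,230. Book value $37,060.
Year 6: $164,070 × 4/45 = $14,584. Book value $22,476.
Year 7: $164,070 × 3/45 = $10,938. Book value $11,538.
Year 8: $164,070 × 2/45 = $7,292. Book value $4,246.
Accumulated through year 8 = $164,670 − $4,246 = $160,424.

$160,424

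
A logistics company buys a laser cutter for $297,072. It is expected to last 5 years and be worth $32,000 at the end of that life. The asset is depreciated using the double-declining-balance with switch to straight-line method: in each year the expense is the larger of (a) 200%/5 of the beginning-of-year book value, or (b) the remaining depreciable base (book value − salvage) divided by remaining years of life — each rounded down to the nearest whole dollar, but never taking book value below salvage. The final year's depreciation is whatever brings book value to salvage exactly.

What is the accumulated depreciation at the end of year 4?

Depreciable base = $297,072 − $32,000 = $265,072.
Year 1: DB = ⌊$297,072 × 200%/5⌋ = $118,828; SL = ⌊$265,072/5⌋ = $53,014 → take DB $118,828. Book value $178,244.
Year 2: DB = ⌊$178,244 × 200%/5⌋ = $71,297; SL = ⌊$146,244/4⌋ = $36,561 → take DB $71,297. Book value $106,947.
Year 3: DB = ⌊$106,947 × 200%/5⌋ = $42,778; SL = ⌊$74,947/3⌋ = $24,982 → take DB $42,778. Book value $64,169.
Year 4: DB = ⌊$64,169 × 200%/5⌋ = $25,667; SL = ⌊$32,169/2⌋ = $16,084 → take DB $25,667. Book value $38,502.
Accumulated through year 4 = $297,072 − $38,502 = $258,570.

$258,570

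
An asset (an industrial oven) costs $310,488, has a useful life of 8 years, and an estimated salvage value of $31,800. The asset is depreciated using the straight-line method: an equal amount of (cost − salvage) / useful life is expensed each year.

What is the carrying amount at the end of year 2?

$240,816

Depreciable base = $310,488 − $31,800 = $278,688.
Annual expense = $278,688 / 8 = $34,836.
End of year 1: book value $275,652.
End of year 2: book value $240,816.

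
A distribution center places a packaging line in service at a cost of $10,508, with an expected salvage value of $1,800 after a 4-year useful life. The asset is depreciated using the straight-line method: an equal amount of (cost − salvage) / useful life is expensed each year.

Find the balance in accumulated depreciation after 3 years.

Depreciable base = $10,508 − $1,800 = $8,708.
Annual expense = $8,708 / 4 = $2,177.
End of year 1: book value $8,331.
End of year 2: book value $6,154.
End of year 3: book value $3,977.
Accumulated through year 3 = $10,508 − $3,977 = $6,531.

$6,531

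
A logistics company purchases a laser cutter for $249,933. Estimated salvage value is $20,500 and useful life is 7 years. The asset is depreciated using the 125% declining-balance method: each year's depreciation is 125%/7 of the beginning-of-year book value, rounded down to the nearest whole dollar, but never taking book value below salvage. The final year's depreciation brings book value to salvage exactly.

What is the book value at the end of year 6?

Depreciable base = $249,933 − $20,500 = $229,433.
Year 1: ⌊$249,933 × 125%/7⌋ = $44,630. Book value $205,303.
Year 2: ⌊$205,303 × 125%/7⌋ = $36,661. Book value $168,642.
Year 3: ⌊$168,642 × 125%/7⌋ = $30,114. Book value $138,528.
Year 4: ⌊$138,528 × 125%/7⌋ = $24,737. Book value $113,791.
Year 5: ⌊$113,791 × 125%/7⌋ = $20,319. Book value $93,472.
Year 6: ⌊$93,472 × 125%/7⌋ = $16,691. Book value $76,781.

$76,781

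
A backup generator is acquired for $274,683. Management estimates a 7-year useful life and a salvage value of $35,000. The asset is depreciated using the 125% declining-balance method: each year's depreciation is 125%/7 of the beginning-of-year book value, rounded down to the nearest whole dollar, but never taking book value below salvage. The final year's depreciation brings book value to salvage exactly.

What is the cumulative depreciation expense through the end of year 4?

$149,623

Depreciable base = $274,683 − $35,000 = $239,683.
Year 1: ⌊$274,683 × 125%/7⌋ = $49,050. Book value $225,633.
Year 2: ⌊$225,633 × 125%/7⌋ = $40,291. Book value $185,342.
Year 3: ⌊$185,342 × 125%/7⌋ = $33,096. Book value $152,246.
Year 4: ⌊$152,246 × 125%/7⌋ = $27,186. Book value $125,060.
Accumulated through year 4 = $274,683 − $125,060 = $149,623.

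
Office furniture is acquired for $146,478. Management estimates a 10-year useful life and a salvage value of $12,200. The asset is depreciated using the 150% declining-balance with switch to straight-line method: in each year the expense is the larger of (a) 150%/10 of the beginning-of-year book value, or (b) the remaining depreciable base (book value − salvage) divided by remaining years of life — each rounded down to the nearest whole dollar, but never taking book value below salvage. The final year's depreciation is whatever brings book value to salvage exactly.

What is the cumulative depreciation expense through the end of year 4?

Depreciable base = $146,478 − $12,200 = $134,278.
Year 1: DB = ⌊$146,478 × 150%/10⌋ = $21,971; SL = ⌊$134,278/10⌋ = $13,427 → take DB $21,971. Book value $124,507.
Year 2: DB = ⌊$124,507 × 150%/10⌋ = $18,676; SL = ⌊$112,307/9⌋ = $12,478 → take DB $18,676. Book value $105,831.
Year 3: DB = ⌊$105,831 × 150%/10⌋ = $15,874; SL = ⌊$93,631/8⌋ = $11,703 → take DB $15,874. Book value $89,957.
Year 4: DB = ⌊$89,957 × 150%/10⌋ = $13,493; SL = ⌊$77,757/7⌋ = $11,108 → take DB $13,493. Book value $76,464.
Accumulated through year 4 = $146,478 − $76,464 = $70,014.

$70,014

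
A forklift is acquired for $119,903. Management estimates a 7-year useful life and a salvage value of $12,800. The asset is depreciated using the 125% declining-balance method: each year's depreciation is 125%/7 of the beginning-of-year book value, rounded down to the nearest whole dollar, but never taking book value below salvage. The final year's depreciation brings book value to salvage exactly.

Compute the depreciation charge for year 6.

Depreciable base = $119,903 − $12,800 = $107,103.
Year 1: ⌊$119,903 × 125%/7⌋ = $21,411. Book value $98,492.
Year 2: ⌊$98,492 × 125%/7⌋ = $17,587. Book value $80,905.
Year 3: ⌊$80,905 × 125%/7⌋ = $14,447. Book value $66,458.
Year 4: ⌊$66,458 × 125%/7⌋ = $11,867. Book value $54,591.
Year 5: ⌊$54,591 × 125%/7⌋ = $9,748. Book value $44,843.
Year 6: ⌊$44,843 × 125%/7⌋ = $8,007. Book value $36,836.

$8,007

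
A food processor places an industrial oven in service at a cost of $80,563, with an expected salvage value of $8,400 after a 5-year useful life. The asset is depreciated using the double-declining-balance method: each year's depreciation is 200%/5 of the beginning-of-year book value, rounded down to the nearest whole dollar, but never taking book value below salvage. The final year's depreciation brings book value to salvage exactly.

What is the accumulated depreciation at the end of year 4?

Depreciable base = $80,563 − $8,400 = $72,163.
Year 1: ⌊$80,563 × 200%/5⌋ = $32,225. Book value $48,338.
Year 2: ⌊$48,338 × 200%/5⌋ = $19,335. Book value $29,003.
Year 3: ⌊$29,003 × 200%/5⌋ = $11,601. Book value $17,402.
Year 4: ⌊$17,402 × 200%/5⌋ = $6,960. Book value $10,442.
Accumulated through year 4 = $80,563 − $10,442 = $70,121.

$70,121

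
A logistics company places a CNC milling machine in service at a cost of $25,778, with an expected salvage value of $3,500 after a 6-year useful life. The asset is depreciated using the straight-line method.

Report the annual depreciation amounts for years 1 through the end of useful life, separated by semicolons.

Depreciable base = $25,778 − $3,500 = $22,278.
Annual expense = $22,278 / 6 = $3,713.
End of year 1: book value $22,065.
End of year 2: book value $18,352.
End of year 3: book value $14,639.
End of year 4: book value $10,926.
End of year 5: book value $7,213.
End of year 6: book value $3,500.

$3,713; $3,713; $3,713; $3,713; $3,713; $3,713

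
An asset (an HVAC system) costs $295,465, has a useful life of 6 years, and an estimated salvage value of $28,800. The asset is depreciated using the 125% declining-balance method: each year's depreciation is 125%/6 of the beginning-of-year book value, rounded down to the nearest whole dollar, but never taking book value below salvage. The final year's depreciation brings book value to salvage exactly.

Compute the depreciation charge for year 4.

$30,541

Depreciable base = $295,465 − $28,800 = $266,665.
Year 1: ⌊$295,465 × 125%/6⌋ = $61,555. Book value $233,910.
Year 2: ⌊$233,910 × 125%/6⌋ = $48,731. Book value $185,179.
Year 3: ⌊$185,179 × 125%/6⌋ = $38,578. Book value $146,601.
Year 4: ⌊$146,601 × 125%/6⌋ = $30,541. Book value $116,060.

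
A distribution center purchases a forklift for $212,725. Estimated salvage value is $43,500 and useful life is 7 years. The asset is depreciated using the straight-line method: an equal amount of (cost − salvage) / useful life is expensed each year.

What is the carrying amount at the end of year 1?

Depreciable base = $212,725 − $43,500 = $169,225.
Annual expense = $169,225 / 7 = $24,175.
End of year 1: book value $188,550.

$188,550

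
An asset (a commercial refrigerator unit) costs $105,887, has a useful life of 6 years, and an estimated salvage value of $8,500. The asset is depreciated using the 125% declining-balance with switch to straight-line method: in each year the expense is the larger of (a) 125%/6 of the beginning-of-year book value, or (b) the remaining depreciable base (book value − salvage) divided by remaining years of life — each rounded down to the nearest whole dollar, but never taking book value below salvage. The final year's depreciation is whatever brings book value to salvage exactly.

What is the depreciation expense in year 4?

$14,466

Depreciable base = $105,887 − $8,500 = $97,387.
Year 1: DB = ⌊$105,887 × 125%/6⌋ = $22,059; SL = ⌊$97,387/6⌋ = $16,231 → take DB $22,059. Book value $83,828.
Year 2: DB = ⌊$83,828 × 125%/6⌋ = $17,464; SL = ⌊$75,328/5⌋ = $15,065 → take DB $17,464. Book value $66,364.
Year 3: DB = ⌊$66,364 × 125%/6⌋ = $13,825; SL = ⌊$57,864/4⌋ = $14,466 → take SL $14,466. Book value $51,898.
Year 4: DB = ⌊$51,898 × 125%/6⌋ = $10,812; SL = ⌊$43,398/3⌋ = $14,466 → take SL $14,466. Book value $37,432.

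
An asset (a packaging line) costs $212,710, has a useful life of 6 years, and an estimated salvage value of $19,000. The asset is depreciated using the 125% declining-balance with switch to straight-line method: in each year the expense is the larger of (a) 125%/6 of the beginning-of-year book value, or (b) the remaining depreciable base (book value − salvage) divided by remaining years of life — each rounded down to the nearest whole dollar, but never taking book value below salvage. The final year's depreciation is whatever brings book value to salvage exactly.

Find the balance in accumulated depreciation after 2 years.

Depreciable base = $212,710 − $19,000 = $193,710.
Year 1: DB = ⌊$212,710 × 125%/6⌋ = $44,314; SL = ⌊$193,710/6⌋ = $32,285 → take DB $44,314. Book value $168,396.
Year 2: DB = ⌊$168,396 × 125%/6⌋ = $35,082; SL = ⌊$149,396/5⌋ = $29,879 → take DB $35,082. Book value $133,314.
Accumulated through year 2 = $212,710 − $133,314 = $79,396.

$79,396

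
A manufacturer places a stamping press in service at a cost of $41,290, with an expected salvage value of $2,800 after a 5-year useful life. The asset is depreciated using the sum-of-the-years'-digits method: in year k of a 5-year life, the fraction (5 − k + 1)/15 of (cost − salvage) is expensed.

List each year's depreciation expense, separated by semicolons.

Depreciable base = $41,290 − $2,800 = $38,490.
Sum of the years' digits = 5+4+3+2+1 = 15.
Year 1: $38,490 × 5/15 = $12,830. Book value $28,460.
Year 2: $38,490 × 4/15 = $10,264. Book value $18,196.
Year 3: $38,490 × 3/15 = $7,698. Book value $10,498.
Year 4: $38,490 × 2/15 = $5,132. Book value $5,366.
Year 5: $38,490 × 1/15 = $2,566. Book value $2,800.

$12,830; $10,264; $7,698; $5,132; $2,566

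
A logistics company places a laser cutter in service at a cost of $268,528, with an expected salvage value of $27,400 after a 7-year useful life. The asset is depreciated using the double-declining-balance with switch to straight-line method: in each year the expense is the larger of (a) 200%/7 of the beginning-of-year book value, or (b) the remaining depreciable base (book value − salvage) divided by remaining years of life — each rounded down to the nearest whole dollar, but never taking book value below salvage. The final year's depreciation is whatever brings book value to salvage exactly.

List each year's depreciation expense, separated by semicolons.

$76,722; $54,801; $39,144; $27,960; $19,971; $14,265; $8,265

Depreciable base = $268,528 − $27,400 = $241,128.
Year 1: DB = ⌊$268,528 × 200%/7⌋ = $76,722; SL = ⌊$241,128/7⌋ = $34,446 → take DB $76,722. Book value $191,806.
Year 2: DB = ⌊$191,806 × 200%/7⌋ = $54,801; SL = ⌊$164,406/6⌋ = $27,401 → take DB $54,801. Book value $137,005.
Year 3: DB = ⌊$137,005 × 200%/7⌋ = $39,144; SL = ⌊$109,605/5⌋ = $21,921 → take DB $39,144. Book value $97,861.
Year 4: DB = ⌊$97,861 × 200%/7⌋ = $27,960; SL = ⌊$70,461/4⌋ = $17,615 → take DB $27,960. Book value $69,901.
Year 5: DB = ⌊$69,901 × 200%/7⌋ = $19,971; SL = ⌊$42,501/3⌋ = $14,167 → take DB $19,971. Book value $49,930.
Year 6: DB = ⌊$49,930 × 200%/7⌋ = $14,265; SL = ⌊$22,530/2⌋ = $11,265 → take DB $14,265. Book value $35,665.
Year 7 (final): $35,665 − $27,400 = $8,265. Book value $27,400.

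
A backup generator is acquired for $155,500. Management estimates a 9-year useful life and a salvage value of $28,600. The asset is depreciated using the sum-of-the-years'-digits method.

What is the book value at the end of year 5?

$56,800

Depreciable base = $155,500 − $28,600 = $126,900.
Sum of the years' digits = 9+8+7+6+5+4+3+2+1 = 45.
Year 1: $126,900 × 9/45 = $25,380. Book value $130,120.
Year 2: $126,900 × 8/45 = $22,560. Book value $107,560.
Year 3: $126,900 × 7/45 = $19,740. Book value $87,820.
Year 4: $126,900 × 6/45 = $16,920. Book value $70,900.
Year 5: $126,900 × 5/45 = $14,100. Book value $56,800.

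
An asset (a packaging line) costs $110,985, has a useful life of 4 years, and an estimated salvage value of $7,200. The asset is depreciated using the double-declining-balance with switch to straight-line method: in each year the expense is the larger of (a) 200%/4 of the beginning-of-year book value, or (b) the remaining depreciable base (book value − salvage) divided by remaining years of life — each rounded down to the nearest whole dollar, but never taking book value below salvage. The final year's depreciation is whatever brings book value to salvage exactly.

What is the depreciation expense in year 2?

Depreciable base = $110,985 − $7,200 = $103,785.
Year 1: DB = ⌊$110,985 × 200%/4⌋ = $55,492; SL = ⌊$103,785/4⌋ = $25,946 → take DB $55,492. Book value $55,493.
Year 2: DB = ⌊$55,493 × 200%/4⌋ = $27,746; SL = ⌊$48,293/3⌋ = $16,097 → take DB $27,746. Book value $27,747.

$27,746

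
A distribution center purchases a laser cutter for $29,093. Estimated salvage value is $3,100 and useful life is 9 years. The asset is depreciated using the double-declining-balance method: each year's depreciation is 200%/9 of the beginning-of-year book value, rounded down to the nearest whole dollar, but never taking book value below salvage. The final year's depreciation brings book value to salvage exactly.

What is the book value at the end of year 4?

Depreciable base = $29,093 − $3,100 = $25,993.
Year 1: ⌊$29,093 × 200%/9⌋ = $6,465. Book value $22,628.
Year 2: ⌊$22,628 × 200%/9⌋ = $5,028. Book value $17,600.
Year 3: ⌊$17,600 × 200%/9⌋ = $3,911. Book value $13,689.
Year 4: ⌊$13,689 × 200%/9⌋ = $3,042. Book value $10,647.

$10,647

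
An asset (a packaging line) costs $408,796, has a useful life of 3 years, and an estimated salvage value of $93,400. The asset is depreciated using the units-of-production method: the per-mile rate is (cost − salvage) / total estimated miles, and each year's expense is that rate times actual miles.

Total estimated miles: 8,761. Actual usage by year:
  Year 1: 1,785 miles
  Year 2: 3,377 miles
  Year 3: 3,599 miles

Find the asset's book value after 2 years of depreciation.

Depreciable base = $408,796 − $93,400 = $315,396.
Rate = $315,396 / 8,761 miles = $36 per mile.
Year 1: 1,785 × $36 = $64,260. Book value $344,536.
Year 2: 3,377 × $36 = $121,572. Book value $222,964.

$222,964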